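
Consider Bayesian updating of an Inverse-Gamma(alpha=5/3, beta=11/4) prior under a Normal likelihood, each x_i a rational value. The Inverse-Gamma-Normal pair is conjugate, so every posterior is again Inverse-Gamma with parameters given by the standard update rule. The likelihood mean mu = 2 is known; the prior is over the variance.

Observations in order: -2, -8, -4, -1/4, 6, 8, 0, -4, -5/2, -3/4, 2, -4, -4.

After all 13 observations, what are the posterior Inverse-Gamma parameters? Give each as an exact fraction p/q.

alpha=49/6, beta=2835/16

obs 1: x=-2 → posterior Inverse-Gamma(13/6, 43/4)
obs 2: x=-8 → posterior Inverse-Gamma(8/3, 243/4)
obs 3: x=-4 → posterior Inverse-Gamma(19/6, 315/4)
obs 4: x=-1/4 → posterior Inverse-Gamma(11/3, 2601/32)
obs 5: x=6 → posterior Inverse-Gamma(25/6, 2857/32)
obs 6: x=8 → posterior Inverse-Gamma(14/3, 3433/32)
obs 7: x=0 → posterior Inverse-Gamma(31/6, 3497/32)
obs 8: x=-4 → posterior Inverse-Gamma(17/3, 4073/32)
obs 9: x=-5/2 → posterior Inverse-Gamma(37/6, 4397/32)
obs 10: x=-3/4 → posterior Inverse-Gamma(20/3, 2259/16)
obs 11: x=2 → posterior Inverse-Gamma(43/6, 2259/16)
obs 12: x=-4 → posterior Inverse-Gamma(23/3, 2547/16)
obs 13: x=-4 → posterior Inverse-Gamma(49/6, 2835/16)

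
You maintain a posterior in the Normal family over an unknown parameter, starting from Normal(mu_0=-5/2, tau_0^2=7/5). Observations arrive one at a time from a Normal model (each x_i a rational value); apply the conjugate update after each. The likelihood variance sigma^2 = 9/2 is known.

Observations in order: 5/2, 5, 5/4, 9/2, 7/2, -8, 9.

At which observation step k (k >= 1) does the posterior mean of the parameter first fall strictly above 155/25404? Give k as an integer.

k = 3

obs 1: x=5/2 → posterior Normal(-155/118, 63/59)
obs 2: x=5 → posterior Normal(-15/146, 63/73)
obs 3: x=5/4 → posterior Normal(10/87, 21/29)
obs 4: x=9/2 → posterior Normal(73/101, 63/101)
obs 5: x=7/2 → posterior Normal(122/115, 63/115)
obs 6: x=-8 → posterior Normal(10/129, 21/43)
obs 7: x=9 → posterior Normal(136/143, 63/143)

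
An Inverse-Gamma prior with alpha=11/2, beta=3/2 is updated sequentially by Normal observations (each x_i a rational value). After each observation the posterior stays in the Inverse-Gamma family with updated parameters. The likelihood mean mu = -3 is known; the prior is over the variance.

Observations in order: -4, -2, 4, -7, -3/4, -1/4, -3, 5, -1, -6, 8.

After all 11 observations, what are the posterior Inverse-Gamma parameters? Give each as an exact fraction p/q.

obs 1: x=-4 → posterior Inverse-Gamma(6, 2)
obs 2: x=-2 → posterior Inverse-Gamma(13/2, 5/2)
obs 3: x=4 → posterior Inverse-Gamma(7, 27)
obs 4: x=-7 → posterior Inverse-Gamma(15/2, 35)
obs 5: x=-3/4 → posterior Inverse-Gamma(8, 1201/32)
obs 6: x=-1/4 → posterior Inverse-Gamma(17/2, 661/16)
obs 7: x=-3 → posterior Inverse-Gamma(9, 661/16)
obs 8: x=5 → posterior Inverse-Gamma(19/2, 1173/16)
obs 9: x=-1 → posterior Inverse-Gamma(10, 1205/16)
obs 10: x=-6 → posterior Inverse-Gamma(21/2, 1277/16)
obs 11: x=8 → posterior Inverse-Gamma(11, 2245/16)

alpha=11, beta=2245/16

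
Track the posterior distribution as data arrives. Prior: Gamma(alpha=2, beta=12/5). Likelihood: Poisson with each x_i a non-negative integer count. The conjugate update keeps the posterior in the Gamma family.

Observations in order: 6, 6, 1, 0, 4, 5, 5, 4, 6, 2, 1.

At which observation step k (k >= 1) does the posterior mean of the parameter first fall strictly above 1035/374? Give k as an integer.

obs 1: x=6 → posterior Gamma(8, 17/5)
obs 2: x=6 → posterior Gamma(14, 22/5)
obs 3: x=1 → posterior Gamma(15, 27/5)
obs 4: x=0 → posterior Gamma(15, 32/5)
obs 5: x=4 → posterior Gamma(19, 37/5)
obs 6: x=5 → posterior Gamma(24, 42/5)
obs 7: x=5 → posterior Gamma(29, 47/5)
obs 8: x=4 → posterior Gamma(33, 52/5)
obs 9: x=6 → posterior Gamma(39, 57/5)
obs 10: x=2 → posterior Gamma(41, 62/5)
obs 11: x=1 → posterior Gamma(42, 67/5)

k = 2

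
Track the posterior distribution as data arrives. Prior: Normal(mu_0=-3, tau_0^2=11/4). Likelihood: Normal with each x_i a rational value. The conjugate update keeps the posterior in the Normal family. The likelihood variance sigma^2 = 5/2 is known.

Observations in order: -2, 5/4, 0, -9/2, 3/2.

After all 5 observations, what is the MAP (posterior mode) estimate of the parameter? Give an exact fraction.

-57/52

obs 1: x=-2 → posterior Normal(-52/21, 55/42)
obs 2: x=5/4 → posterior Normal(-153/128, 55/64)
obs 3: x=0 → posterior Normal(-153/172, 55/86)
obs 4: x=-9/2 → posterior Normal(-13/8, 55/108)
obs 5: x=3/2 → posterior Normal(-57/52, 11/26)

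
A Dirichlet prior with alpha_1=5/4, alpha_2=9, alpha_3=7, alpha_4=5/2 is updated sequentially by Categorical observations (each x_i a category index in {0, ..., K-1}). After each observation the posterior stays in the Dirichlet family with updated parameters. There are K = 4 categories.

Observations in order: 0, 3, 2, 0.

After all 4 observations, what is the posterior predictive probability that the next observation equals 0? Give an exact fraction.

obs 1: x=0 → posterior Dirichlet(9/4, 9, 7, 5/2)
obs 2: x=3 → posterior Dirichlet(9/4, 9, 7, 7/2)
obs 3: x=2 → posterior Dirichlet(9/4, 9, 8, 7/2)
obs 4: x=0 → posterior Dirichlet(13/4, 9, 8, 7/2)

13/95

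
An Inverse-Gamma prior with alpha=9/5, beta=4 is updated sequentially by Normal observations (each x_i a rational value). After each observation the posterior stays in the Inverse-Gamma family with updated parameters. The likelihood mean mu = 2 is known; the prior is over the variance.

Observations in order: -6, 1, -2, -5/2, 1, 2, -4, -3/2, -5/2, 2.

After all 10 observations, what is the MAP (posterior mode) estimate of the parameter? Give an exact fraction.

275/24

obs 1: x=-6 → posterior Inverse-Gamma(23/10, 36)
obs 2: x=1 → posterior Inverse-Gamma(14/5, 73/2)
obs 3: x=-2 → posterior Inverse-Gamma(33/10, 89/2)
obs 4: x=-5/2 → posterior Inverse-Gamma(19/5, 437/8)
obs 5: x=1 → posterior Inverse-Gamma(43/10, 441/8)
obs 6: x=2 → posterior Inverse-Gamma(24/5, 441/8)
obs 7: x=-4 → posterior Inverse-Gamma(53/10, 585/8)
obs 8: x=-3/2 → posterior Inverse-Gamma(29/5, 317/4)
obs 9: x=-5/2 → posterior Inverse-Gamma(63/10, 715/8)
obs 10: x=2 → posterior Inverse-Gamma(34/5, 715/8)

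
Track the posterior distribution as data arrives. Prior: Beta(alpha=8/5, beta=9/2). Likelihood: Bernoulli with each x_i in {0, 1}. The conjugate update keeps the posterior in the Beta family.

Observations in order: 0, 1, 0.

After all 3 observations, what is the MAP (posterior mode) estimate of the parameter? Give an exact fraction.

16/71

obs 1: x=0 → posterior Beta(8/5, 11/2)
obs 2: x=1 → posterior Beta(13/5, 11/2)
obs 3: x=0 → posterior Beta(13/5, 13/2)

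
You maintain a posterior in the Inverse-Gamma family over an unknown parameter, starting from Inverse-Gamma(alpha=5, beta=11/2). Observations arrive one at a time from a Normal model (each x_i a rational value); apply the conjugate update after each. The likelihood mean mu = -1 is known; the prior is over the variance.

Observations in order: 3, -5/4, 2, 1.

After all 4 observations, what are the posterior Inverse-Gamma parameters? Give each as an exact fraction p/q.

obs 1: x=3 → posterior Inverse-Gamma(11/2, 27/2)
obs 2: x=-5/4 → posterior Inverse-Gamma(6, 433/32)
obs 3: x=2 → posterior Inverse-Gamma(13/2, 577/32)
obs 4: x=1 → posterior Inverse-Gamma(7, 641/32)

alpha=7, beta=641/32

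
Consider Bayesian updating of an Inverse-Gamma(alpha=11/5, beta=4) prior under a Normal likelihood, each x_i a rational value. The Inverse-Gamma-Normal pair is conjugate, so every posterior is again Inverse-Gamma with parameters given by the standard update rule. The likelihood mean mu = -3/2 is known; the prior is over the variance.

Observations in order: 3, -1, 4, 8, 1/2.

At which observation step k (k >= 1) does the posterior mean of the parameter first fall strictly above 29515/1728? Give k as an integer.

obs 1: x=3 → posterior Inverse-Gamma(27/10, 113/8)
obs 2: x=-1 → posterior Inverse-Gamma(16/5, 57/4)
obs 3: x=4 → posterior Inverse-Gamma(37/10, 235/8)
obs 4: x=8 → posterior Inverse-Gamma(21/5, 149/2)
obs 5: x=1/2 → posterior Inverse-Gamma(47/10, 153/2)

k = 4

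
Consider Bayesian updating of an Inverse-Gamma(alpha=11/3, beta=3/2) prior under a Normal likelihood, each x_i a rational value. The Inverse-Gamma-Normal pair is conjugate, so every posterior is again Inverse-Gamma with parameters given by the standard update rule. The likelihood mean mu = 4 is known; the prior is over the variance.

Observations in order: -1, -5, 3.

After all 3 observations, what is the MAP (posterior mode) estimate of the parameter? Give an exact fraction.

obs 1: x=-1 → posterior Inverse-Gamma(25/6, 14)
obs 2: x=-5 → posterior Inverse-Gamma(14/3, 109/2)
obs 3: x=3 → posterior Inverse-Gamma(31/6, 55)

330/37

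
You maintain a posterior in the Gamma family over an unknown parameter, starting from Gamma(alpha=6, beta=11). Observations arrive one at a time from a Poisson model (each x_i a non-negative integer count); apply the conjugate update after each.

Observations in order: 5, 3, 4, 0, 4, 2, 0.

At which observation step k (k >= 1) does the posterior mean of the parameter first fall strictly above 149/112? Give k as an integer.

obs 1: x=5 → posterior Gamma(11, 12)
obs 2: x=3 → posterior Gamma(14, 13)
obs 3: x=4 → posterior Gamma(18, 14)
obs 4: x=0 → posterior Gamma(18, 15)
obs 5: x=4 → posterior Gamma(22, 16)
obs 6: x=2 → posterior Gamma(24, 17)
obs 7: x=0 → posterior Gamma(24, 18)

k = 5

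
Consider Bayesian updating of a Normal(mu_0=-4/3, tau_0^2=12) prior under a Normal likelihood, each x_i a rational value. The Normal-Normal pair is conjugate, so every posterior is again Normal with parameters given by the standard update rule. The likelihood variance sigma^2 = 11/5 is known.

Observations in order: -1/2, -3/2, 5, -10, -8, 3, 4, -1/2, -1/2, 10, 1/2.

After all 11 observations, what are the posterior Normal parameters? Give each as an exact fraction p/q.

mu_0=226/2013, tau_0^2=12/61

obs 1: x=-1/2 → posterior Normal(-134/213, 132/71)
obs 2: x=-3/2 → posterior Normal(-404/393, 132/131)
obs 3: x=5 → posterior Normal(496/573, 132/191)
obs 4: x=-10 → posterior Normal(-1304/753, 132/251)
obs 5: x=-8 → posterior Normal(-2744/933, 132/311)
obs 6: x=3 → posterior Normal(-2204/1113, 132/371)
obs 7: x=4 → posterior Normal(-1484/1293, 132/431)
obs 8: x=-1/2 → posterior Normal(-1574/1473, 132/491)
obs 9: x=-1/2 → posterior Normal(-1664/1653, 132/551)
obs 10: x=10 → posterior Normal(136/1833, 132/611)
obs 11: x=1/2 → posterior Normal(226/2013, 12/61)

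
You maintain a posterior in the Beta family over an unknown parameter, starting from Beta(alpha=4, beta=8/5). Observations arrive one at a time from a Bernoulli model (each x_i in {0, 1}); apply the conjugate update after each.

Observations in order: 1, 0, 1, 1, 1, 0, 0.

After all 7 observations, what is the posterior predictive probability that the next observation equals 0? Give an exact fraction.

23/63

obs 1: x=1 → posterior Beta(5, 8/5)
obs 2: x=0 → posterior Beta(5, 13/5)
obs 3: x=1 → posterior Beta(6, 13/5)
obs 4: x=1 → posterior Beta(7, 13/5)
obs 5: x=1 → posterior Beta(8, 13/5)
obs 6: x=0 → posterior Beta(8, 18/5)
obs 7: x=0 → posterior Beta(8, 23/5)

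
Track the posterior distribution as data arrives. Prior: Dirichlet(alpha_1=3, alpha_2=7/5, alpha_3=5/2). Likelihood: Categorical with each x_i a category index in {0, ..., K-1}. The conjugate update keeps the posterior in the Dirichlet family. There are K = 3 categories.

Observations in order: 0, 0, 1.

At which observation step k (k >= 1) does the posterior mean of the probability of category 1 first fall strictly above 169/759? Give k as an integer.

k = 3

obs 1: x=0 → posterior Dirichlet(4, 7/5, 5/2)
obs 2: x=0 → posterior Dirichlet(5, 7/5, 5/2)
obs 3: x=1 → posterior Dirichlet(5, 12/5, 5/2)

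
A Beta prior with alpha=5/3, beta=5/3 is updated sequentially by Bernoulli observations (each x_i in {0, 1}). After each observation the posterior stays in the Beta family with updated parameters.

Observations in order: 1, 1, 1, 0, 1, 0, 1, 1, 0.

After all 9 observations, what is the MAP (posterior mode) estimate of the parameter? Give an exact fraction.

20/31

obs 1: x=1 → posterior Beta(8/3, 5/3)
obs 2: x=1 → posterior Beta(11/3, 5/3)
obs 3: x=1 → posterior Beta(14/3, 5/3)
obs 4: x=0 → posterior Beta(14/3, 8/3)
obs 5: x=1 → posterior Beta(17/3, 8/3)
obs 6: x=0 → posterior Beta(17/3, 11/3)
obs 7: x=1 → posterior Beta(20/3, 11/3)
obs 8: x=1 → posterior Beta(23/3, 11/3)
obs 9: x=0 → posterior Beta(23/3, 14/3)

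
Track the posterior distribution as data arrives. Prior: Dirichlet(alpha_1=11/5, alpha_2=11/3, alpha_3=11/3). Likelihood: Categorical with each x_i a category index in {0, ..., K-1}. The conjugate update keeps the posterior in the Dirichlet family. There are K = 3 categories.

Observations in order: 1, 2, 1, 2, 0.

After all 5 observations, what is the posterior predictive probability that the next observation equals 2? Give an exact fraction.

85/218

obs 1: x=1 → posterior Dirichlet(11/5, 14/3, 11/3)
obs 2: x=2 → posterior Dirichlet(11/5, 14/3, 14/3)
obs 3: x=1 → posterior Dirichlet(11/5, 17/3, 14/3)
obs 4: x=2 → posterior Dirichlet(11/5, 17/3, 17/3)
obs 5: x=0 → posterior Dirichlet(16/5, 17/3, 17/3)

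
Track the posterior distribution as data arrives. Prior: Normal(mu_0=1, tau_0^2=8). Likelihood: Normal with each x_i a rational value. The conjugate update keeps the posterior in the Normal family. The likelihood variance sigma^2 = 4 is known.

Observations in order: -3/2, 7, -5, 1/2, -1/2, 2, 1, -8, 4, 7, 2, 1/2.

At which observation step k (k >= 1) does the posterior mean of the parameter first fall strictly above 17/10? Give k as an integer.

obs 1: x=-3/2 → posterior Normal(-2/3, 8/3)
obs 2: x=7 → posterior Normal(12/5, 8/5)
obs 3: x=-5 → posterior Normal(2/7, 8/7)
obs 4: x=1/2 → posterior Normal(1/3, 8/9)
obs 5: x=-1/2 → posterior Normal(2/11, 8/11)
obs 6: x=2 → posterior Normal(6/13, 8/13)
obs 7: x=1 → posterior Normal(8/15, 8/15)
obs 8: x=-8 → posterior Normal(-8/17, 8/17)
obs 9: x=4 → posterior Normal(0, 8/19)
obs 10: x=7 → posterior Normal(2/3, 8/21)
obs 11: x=2 → posterior Normal(18/23, 8/23)
obs 12: x=1/2 → posterior Normal(19/25, 8/25)

k = 2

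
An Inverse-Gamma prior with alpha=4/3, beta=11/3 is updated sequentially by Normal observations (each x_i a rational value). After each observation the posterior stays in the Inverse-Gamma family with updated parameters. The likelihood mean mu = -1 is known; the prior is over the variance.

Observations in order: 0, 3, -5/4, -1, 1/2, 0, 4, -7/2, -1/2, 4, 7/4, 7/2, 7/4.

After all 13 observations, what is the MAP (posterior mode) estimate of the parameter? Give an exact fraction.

obs 1: x=0 → posterior Inverse-Gamma(11/6, 25/6)
obs 2: x=3 → posterior Inverse-Gamma(7/3, 73/6)
obs 3: x=-5/4 → posterior Inverse-Gamma(17/6, 1171/96)
obs 4: x=-1 → posterior Inverse-Gamma(10/3, 1171/96)
obs 5: x=1/2 → posterior Inverse-Gamma(23/6, 1279/96)
obs 6: x=0 → posterior Inverse-Gamma(13/3, 1327/96)
obs 7: x=4 → posterior Inverse-Gamma(29/6, 2527/96)
obs 8: x=-7/2 → posterior Inverse-Gamma(16/3, 2827/96)
obs 9: x=-1/2 → posterior Inverse-Gamma(35/6, 2839/96)
obs 10: x=4 → posterior Inverse-Gamma(19/3, 4039/96)
obs 11: x=7/4 → posterior Inverse-Gamma(41/6, 2201/48)
obs 12: x=7/2 → posterior Inverse-Gamma(22/3, 2687/48)
obs 13: x=7/4 → posterior Inverse-Gamma(47/6, 5737/96)

5737/848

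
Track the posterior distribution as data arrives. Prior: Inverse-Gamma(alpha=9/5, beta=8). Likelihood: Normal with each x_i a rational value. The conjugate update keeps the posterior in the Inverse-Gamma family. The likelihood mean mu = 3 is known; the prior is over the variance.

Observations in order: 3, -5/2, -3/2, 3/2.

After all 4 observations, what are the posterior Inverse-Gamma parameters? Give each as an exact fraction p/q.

alpha=19/5, beta=275/8

obs 1: x=3 → posterior Inverse-Gamma(23/10, 8)
obs 2: x=-5/2 → posterior Inverse-Gamma(14/5, 185/8)
obs 3: x=-3/2 → posterior Inverse-Gamma(33/10, 133/4)
obs 4: x=3/2 → posterior Inverse-Gamma(19/5, 275/8)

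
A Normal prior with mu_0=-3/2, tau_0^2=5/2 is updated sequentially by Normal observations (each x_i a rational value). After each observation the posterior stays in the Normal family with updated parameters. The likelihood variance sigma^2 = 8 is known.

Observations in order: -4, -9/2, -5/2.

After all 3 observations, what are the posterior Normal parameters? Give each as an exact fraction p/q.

mu_0=-79/31, tau_0^2=40/31

obs 1: x=-4 → posterior Normal(-44/21, 40/21)
obs 2: x=-9/2 → posterior Normal(-133/52, 20/13)
obs 3: x=-5/2 → posterior Normal(-79/31, 40/31)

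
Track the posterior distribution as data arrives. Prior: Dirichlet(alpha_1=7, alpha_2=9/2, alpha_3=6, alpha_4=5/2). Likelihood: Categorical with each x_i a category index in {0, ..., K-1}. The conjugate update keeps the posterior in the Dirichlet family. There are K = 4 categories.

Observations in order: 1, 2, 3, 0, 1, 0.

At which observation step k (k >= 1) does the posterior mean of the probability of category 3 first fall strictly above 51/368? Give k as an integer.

k = 3

obs 1: x=1 → posterior Dirichlet(7, 11/2, 6, 5/2)
obs 2: x=2 → posterior Dirichlet(7, 11/2, 7, 5/2)
obs 3: x=3 → posterior Dirichlet(7, 11/2, 7, 7/2)
obs 4: x=0 → posterior Dirichlet(8, 11/2, 7, 7/2)
obs 5: x=1 → posterior Dirichlet(8, 13/2, 7, 7/2)
obs 6: x=0 → posterior Dirichlet(9, 13/2, 7, 7/2)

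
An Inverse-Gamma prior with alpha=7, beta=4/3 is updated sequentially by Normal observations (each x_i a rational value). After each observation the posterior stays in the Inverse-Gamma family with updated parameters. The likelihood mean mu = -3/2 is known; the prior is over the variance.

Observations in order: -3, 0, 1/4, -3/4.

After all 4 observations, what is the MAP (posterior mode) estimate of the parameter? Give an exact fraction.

obs 1: x=-3 → posterior Inverse-Gamma(15/2, 59/24)
obs 2: x=0 → posterior Inverse-Gamma(8, 43/12)
obs 3: x=1/4 → posterior Inverse-Gamma(17/2, 491/96)
obs 4: x=-3/4 → posterior Inverse-Gamma(9, 259/48)

259/480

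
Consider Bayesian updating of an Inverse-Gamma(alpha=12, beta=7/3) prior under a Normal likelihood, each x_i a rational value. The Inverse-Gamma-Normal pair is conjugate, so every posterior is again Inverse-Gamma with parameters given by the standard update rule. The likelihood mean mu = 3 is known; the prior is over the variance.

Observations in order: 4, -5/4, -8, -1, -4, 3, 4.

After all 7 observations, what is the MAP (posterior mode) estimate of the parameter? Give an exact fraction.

10115/1584

obs 1: x=4 → posterior Inverse-Gamma(25/2, 17/6)
obs 2: x=-5/4 → posterior Inverse-Gamma(13, 1139/96)
obs 3: x=-8 → posterior Inverse-Gamma(27/2, 6947/96)
obs 4: x=-1 → posterior Inverse-Gamma(14, 7715/96)
obs 5: x=-4 → posterior Inverse-Gamma(29/2, 10067/96)
obs 6: x=3 → posterior Inverse-Gamma(15, 10067/96)
obs 7: x=4 → posterior Inverse-Gamma(31/2, 10115/96)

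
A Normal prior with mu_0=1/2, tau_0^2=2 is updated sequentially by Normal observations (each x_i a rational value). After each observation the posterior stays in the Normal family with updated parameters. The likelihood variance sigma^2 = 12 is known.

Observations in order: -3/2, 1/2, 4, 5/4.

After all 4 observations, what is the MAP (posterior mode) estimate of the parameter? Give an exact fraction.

29/40

obs 1: x=-3/2 → posterior Normal(3/14, 12/7)
obs 2: x=1/2 → posterior Normal(1/4, 3/2)
obs 3: x=4 → posterior Normal(2/3, 4/3)
obs 4: x=5/4 → posterior Normal(29/40, 6/5)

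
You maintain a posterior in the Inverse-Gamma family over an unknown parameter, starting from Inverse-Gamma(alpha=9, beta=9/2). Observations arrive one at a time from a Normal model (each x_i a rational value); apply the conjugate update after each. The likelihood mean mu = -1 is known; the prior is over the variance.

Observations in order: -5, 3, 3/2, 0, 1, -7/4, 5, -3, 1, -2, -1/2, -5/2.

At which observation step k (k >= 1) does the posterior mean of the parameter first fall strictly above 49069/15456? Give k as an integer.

k = 7

obs 1: x=-5 → posterior Inverse-Gamma(19/2, 25/2)
obs 2: x=3 → posterior Inverse-Gamma(10, 41/2)
obs 3: x=3/2 → posterior Inverse-Gamma(21/2, 189/8)
obs 4: x=0 → posterior Inverse-Gamma(11, 193/8)
obs 5: x=1 → posterior Inverse-Gamma(23/2, 209/8)
obs 6: x=-7/4 → posterior Inverse-Gamma(12, 845/32)
obs 7: x=5 → posterior Inverse-Gamma(25/2, 1421/32)
obs 8: x=-3 → posterior Inverse-Gamma(13, 1485/32)
obs 9: x=1 → posterior Inverse-Gamma(27/2, 1549/32)
obs 10: x=-2 → posterior Inverse-Gamma(14, 1565/32)
obs 11: x=-1/2 → posterior Inverse-Gamma(29/2, 1569/32)
obs 12: x=-5/2 → posterior Inverse-Gamma(15, 1605/32)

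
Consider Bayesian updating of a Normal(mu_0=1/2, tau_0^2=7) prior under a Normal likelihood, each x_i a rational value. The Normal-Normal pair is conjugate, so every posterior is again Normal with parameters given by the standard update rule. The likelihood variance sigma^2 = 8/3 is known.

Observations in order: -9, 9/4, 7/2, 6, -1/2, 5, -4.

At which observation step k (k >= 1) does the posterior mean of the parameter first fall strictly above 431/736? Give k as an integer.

obs 1: x=-9 → posterior Normal(-185/29, 56/29)
obs 2: x=9/4 → posterior Normal(-551/200, 28/25)
obs 3: x=7/2 → posterior Normal(-257/284, 56/71)
obs 4: x=6 → posterior Normal(247/368, 14/23)
obs 5: x=-1/2 → posterior Normal(205/452, 56/113)
obs 6: x=5 → posterior Normal(625/536, 28/67)
obs 7: x=-4 → posterior Normal(289/620, 56/155)

k = 4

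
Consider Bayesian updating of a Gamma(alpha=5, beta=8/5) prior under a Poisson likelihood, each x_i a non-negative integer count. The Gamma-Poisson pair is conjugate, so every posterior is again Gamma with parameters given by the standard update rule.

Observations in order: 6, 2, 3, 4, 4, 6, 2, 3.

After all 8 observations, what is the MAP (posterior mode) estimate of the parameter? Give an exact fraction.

obs 1: x=6 → posterior Gamma(11, 13/5)
obs 2: x=2 → posterior Gamma(13, 18/5)
obs 3: x=3 → posterior Gamma(16, 23/5)
obs 4: x=4 → posterior Gamma(20, 28/5)
obs 5: x=4 → posterior Gamma(24, 33/5)
obs 6: x=6 → posterior Gamma(30, 38/5)
obs 7: x=2 → posterior Gamma(32, 43/5)
obs 8: x=3 → posterior Gamma(35, 48/5)

85/24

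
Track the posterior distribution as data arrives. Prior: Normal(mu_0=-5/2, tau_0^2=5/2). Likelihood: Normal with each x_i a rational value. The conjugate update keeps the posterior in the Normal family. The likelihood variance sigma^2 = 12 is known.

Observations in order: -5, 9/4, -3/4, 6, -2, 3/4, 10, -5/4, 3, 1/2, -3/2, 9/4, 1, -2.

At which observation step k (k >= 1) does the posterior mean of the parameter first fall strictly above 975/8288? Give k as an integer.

k = 12

obs 1: x=-5 → posterior Normal(-85/29, 60/29)
obs 2: x=9/4 → posterior Normal(-295/136, 30/17)
obs 3: x=-3/4 → posterior Normal(-155/78, 20/13)
obs 4: x=6 → posterior Normal(-95/88, 15/11)
obs 5: x=-2 → posterior Normal(-115/98, 60/49)
obs 6: x=3/4 → posterior Normal(-215/216, 10/9)
obs 7: x=10 → posterior Normal(-15/236, 60/59)
obs 8: x=-5/4 → posterior Normal(-5/32, 15/16)
obs 9: x=3 → posterior Normal(5/69, 20/23)
obs 10: x=1/2 → posterior Normal(15/148, 30/37)
obs 11: x=-3/2 → posterior Normal(0, 60/79)
obs 12: x=9/4 → posterior Normal(15/112, 5/7)
obs 13: x=1 → posterior Normal(65/356, 60/89)
obs 14: x=-2 → posterior Normal(25/376, 30/47)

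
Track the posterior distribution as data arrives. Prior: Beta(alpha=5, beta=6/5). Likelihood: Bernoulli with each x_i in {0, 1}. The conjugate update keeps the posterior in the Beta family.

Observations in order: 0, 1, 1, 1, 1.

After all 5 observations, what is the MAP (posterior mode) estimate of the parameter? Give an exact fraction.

obs 1: x=0 → posterior Beta(5, 11/5)
obs 2: x=1 → posterior Beta(6, 11/5)
obs 3: x=1 → posterior Beta(7, 11/5)
obs 4: x=1 → posterior Beta(8, 11/5)
obs 5: x=1 → posterior Beta(9, 11/5)

20/23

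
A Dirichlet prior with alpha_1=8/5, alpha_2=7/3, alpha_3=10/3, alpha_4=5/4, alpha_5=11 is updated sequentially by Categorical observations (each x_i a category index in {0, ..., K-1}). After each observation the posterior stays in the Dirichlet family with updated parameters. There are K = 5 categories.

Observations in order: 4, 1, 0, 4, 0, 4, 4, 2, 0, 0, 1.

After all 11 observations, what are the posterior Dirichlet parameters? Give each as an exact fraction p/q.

obs 1: x=4 → posterior Dirichlet(8/5, 7/3, 10/3, 5/4, 12)
obs 2: x=1 → posterior Dirichlet(8/5, 10/3, 10/3, 5/4, 12)
obs 3: x=0 → posterior Dirichlet(13/5, 10/3, 10/3, 5/4, 12)
obs 4: x=4 → posterior Dirichlet(13/5, 10/3, 10/3, 5/4, 13)
obs 5: x=0 → posterior Dirichlet(18/5, 10/3, 10/3, 5/4, 13)
obs 6: x=4 → posterior Dirichlet(18/5, 10/3, 10/3, 5/4, 14)
obs 7: x=4 → posterior Dirichlet(18/5, 10/3, 10/3, 5/4, 15)
obs 8: x=2 → posterior Dirichlet(18/5, 10/3, 13/3, 5/4, 15)
obs 9: x=0 → posterior Dirichlet(23/5, 10/3, 13/3, 5/4, 15)
obs 10: x=0 → posterior Dirichlet(28/5, 10/3, 13/3, 5/4, 15)
obs 11: x=1 → posterior Dirichlet(28/5, 13/3, 13/3, 5/4, 15)

alpha_1=28/5, alpha_2=13/3, alpha_3=13/3, alpha_4=5/4, alpha_5=15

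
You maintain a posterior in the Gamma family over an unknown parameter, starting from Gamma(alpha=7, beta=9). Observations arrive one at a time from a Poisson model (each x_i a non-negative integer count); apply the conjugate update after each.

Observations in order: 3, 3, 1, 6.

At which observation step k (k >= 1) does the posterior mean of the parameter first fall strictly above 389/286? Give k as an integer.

k = 4

obs 1: x=3 → posterior Gamma(10, 10)
obs 2: x=3 → posterior Gamma(13, 11)
obs 3: x=1 → posterior Gamma(14, 12)
obs 4: x=6 → posterior Gamma(20, 13)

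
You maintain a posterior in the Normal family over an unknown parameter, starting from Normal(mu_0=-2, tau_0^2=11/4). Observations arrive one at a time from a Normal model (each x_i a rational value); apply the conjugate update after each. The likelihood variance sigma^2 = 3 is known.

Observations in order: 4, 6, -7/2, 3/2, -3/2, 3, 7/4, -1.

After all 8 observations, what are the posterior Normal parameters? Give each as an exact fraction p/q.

obs 1: x=4 → posterior Normal(20/23, 33/23)
obs 2: x=6 → posterior Normal(43/17, 33/34)
obs 3: x=-7/2 → posterior Normal(19/18, 11/15)
obs 4: x=3/2 → posterior Normal(8/7, 33/56)
obs 5: x=-3/2 → posterior Normal(95/134, 33/67)
obs 6: x=3 → posterior Normal(161/156, 11/26)
obs 7: x=7/4 → posterior Normal(399/356, 33/89)
obs 8: x=-1 → posterior Normal(71/80, 33/100)

mu_0=71/80, tau_0^2=33/100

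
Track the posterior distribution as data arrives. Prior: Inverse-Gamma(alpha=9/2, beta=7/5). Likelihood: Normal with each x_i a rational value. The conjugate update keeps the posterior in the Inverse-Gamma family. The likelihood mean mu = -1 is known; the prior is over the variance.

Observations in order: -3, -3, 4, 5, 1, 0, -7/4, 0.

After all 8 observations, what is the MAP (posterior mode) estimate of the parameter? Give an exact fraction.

6269/1520

obs 1: x=-3 → posterior Inverse-Gamma(5, 17/5)
obs 2: x=-3 → posterior Inverse-Gamma(11/2, 27/5)
obs 3: x=4 → posterior Inverse-Gamma(6, 179/10)
obs 4: x=5 → posterior Inverse-Gamma(13/2, 359/10)
obs 5: x=1 → posterior Inverse-Gamma(7, 379/10)
obs 6: x=0 → posterior Inverse-Gamma(15/2, 192/5)
obs 7: x=-7/4 → posterior Inverse-Gamma(8, 6189/160)
obs 8: x=0 → posterior Inverse-Gamma(17/2, 6269/160)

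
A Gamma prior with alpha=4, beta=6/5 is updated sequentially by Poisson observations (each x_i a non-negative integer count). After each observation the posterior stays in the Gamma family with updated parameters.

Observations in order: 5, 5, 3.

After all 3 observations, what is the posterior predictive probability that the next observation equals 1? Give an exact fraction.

2553565112081943811052985/29479510200013918864408576

obs 1: x=5 → posterior Gamma(9, 11/5)
obs 2: x=5 → posterior Gamma(14, 16/5)
obs 3: x=3 → posterior Gamma(17, 21/5)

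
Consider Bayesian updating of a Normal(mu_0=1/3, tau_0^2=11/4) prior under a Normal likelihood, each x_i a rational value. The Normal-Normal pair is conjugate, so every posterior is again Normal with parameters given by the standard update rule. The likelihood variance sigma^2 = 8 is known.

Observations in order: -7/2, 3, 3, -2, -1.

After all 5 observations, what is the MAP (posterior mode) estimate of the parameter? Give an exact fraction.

31/522

obs 1: x=-7/2 → posterior Normal(-167/258, 88/43)
obs 2: x=3 → posterior Normal(31/324, 44/27)
obs 3: x=3 → posterior Normal(229/390, 88/65)
obs 4: x=-2 → posterior Normal(97/456, 22/19)
obs 5: x=-1 → posterior Normal(31/522, 88/87)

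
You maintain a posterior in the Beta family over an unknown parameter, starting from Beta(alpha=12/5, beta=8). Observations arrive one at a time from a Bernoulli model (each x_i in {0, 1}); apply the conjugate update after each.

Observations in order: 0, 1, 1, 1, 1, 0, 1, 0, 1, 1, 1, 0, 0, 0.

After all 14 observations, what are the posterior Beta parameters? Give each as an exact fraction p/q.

obs 1: x=0 → posterior Beta(12/5, 9)
obs 2: x=1 → posterior Beta(17/5, 9)
obs 3: x=1 → posterior Beta(22/5, 9)
obs 4: x=1 → posterior Beta(27/5, 9)
obs 5: x=1 → posterior Beta(32/5, 9)
obs 6: x=0 → posterior Beta(32/5, 10)
obs 7: x=1 → posterior Beta(37/5, 10)
obs 8: x=0 → posterior Beta(37/5, 11)
obs 9: x=1 → posterior Beta(42/5, 11)
obs 10: x=1 → posterior Beta(47/5, 11)
obs 11: x=1 → posterior Beta(52/5, 11)
obs 12: x=0 → posterior Beta(52/5, 12)
obs 13: x=0 → posterior Beta(52/5, 13)
obs 14: x=0 → posterior Beta(52/5, 14)

alpha=52/5, beta=14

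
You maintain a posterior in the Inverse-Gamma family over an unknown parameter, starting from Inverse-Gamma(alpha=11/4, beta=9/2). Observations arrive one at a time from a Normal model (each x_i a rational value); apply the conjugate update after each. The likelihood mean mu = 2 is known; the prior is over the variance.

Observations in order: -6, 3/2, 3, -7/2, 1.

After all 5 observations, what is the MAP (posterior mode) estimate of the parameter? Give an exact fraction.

obs 1: x=-6 → posterior Inverse-Gamma(13/4, 73/2)
obs 2: x=3/2 → posterior Inverse-Gamma(15/4, 293/8)
obs 3: x=3 → posterior Inverse-Gamma(17/4, 297/8)
obs 4: x=-7/2 → posterior Inverse-Gamma(19/4, 209/4)
obs 5: x=1 → posterior Inverse-Gamma(21/4, 211/4)

211/25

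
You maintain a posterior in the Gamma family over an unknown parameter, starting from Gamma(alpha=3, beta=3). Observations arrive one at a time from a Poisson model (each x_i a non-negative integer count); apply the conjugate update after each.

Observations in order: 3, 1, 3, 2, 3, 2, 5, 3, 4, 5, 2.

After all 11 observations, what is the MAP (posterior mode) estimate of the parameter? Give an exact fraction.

obs 1: x=3 → posterior Gamma(6, 4)
obs 2: x=1 → posterior Gamma(7, 5)
obs 3: x=3 → posterior Gamma(10, 6)
obs 4: x=2 → posterior Gamma(12, 7)
obs 5: x=3 → posterior Gamma(15, 8)
obs 6: x=2 → posterior Gamma(17, 9)
obs 7: x=5 → posterior Gamma(22, 10)
obs 8: x=3 → posterior Gamma(25, 11)
obs 9: x=4 → posterior Gamma(29, 12)
obs 10: x=5 → posterior Gamma(34, 13)
obs 11: x=2 → posterior Gamma(36, 14)

5/2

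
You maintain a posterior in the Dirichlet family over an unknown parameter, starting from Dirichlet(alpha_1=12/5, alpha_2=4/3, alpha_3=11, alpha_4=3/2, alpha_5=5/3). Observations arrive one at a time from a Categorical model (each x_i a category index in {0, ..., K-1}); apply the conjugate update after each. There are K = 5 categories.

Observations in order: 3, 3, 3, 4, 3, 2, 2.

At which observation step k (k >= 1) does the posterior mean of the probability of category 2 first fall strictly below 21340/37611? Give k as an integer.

k = 2

obs 1: x=3 → posterior Dirichlet(12/5, 4/3, 11, 5/2, 5/3)
obs 2: x=3 → posterior Dirichlet(12/5, 4/3, 11, 7/2, 5/3)
obs 3: x=3 → posterior Dirichlet(12/5, 4/3, 11, 9/2, 5/3)
obs 4: x=4 → posterior Dirichlet(12/5, 4/3, 11, 9/2, 8/3)
obs 5: x=3 → posterior Dirichlet(12/5, 4/3, 11, 11/2, 8/3)
obs 6: x=2 → posterior Dirichlet(12/5, 4/3, 12, 11/2, 8/3)
obs 7: x=2 → posterior Dirichlet(12/5, 4/3, 13, 11/2, 8/3)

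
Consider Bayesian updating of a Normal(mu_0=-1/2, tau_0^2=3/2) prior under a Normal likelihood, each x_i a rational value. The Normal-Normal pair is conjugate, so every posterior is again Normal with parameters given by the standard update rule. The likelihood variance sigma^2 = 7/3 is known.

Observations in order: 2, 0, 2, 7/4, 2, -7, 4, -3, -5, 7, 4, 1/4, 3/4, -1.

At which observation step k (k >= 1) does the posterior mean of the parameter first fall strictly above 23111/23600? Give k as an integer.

k = 5

obs 1: x=2 → posterior Normal(11/23, 21/23)
obs 2: x=0 → posterior Normal(11/32, 21/32)
obs 3: x=2 → posterior Normal(29/41, 21/41)
obs 4: x=7/4 → posterior Normal(179/200, 21/50)
obs 5: x=2 → posterior Normal(251/236, 21/59)
obs 6: x=-7 → posterior Normal(-1/272, 21/68)
obs 7: x=4 → posterior Normal(13/28, 3/11)
obs 8: x=-3 → posterior Normal(35/344, 21/86)
obs 9: x=-5 → posterior Normal(-29/76, 21/95)
obs 10: x=7 → posterior Normal(107/416, 21/104)
obs 11: x=4 → posterior Normal(251/452, 21/113)
obs 12: x=1/4 → posterior Normal(65/122, 21/122)
obs 13: x=3/4 → posterior Normal(287/524, 21/131)
obs 14: x=-1 → posterior Normal(251/560, 3/20)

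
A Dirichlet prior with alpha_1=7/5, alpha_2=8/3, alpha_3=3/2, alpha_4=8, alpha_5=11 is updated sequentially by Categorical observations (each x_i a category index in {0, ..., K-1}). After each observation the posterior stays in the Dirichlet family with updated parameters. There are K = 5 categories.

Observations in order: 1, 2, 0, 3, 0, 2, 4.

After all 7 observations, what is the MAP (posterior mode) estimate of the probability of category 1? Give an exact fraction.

obs 1: x=1 → posterior Dirichlet(7/5, 11/3, 3/2, 8, 11)
obs 2: x=2 → posterior Dirichlet(7/5, 11/3, 5/2, 8, 11)
obs 3: x=0 → posterior Dirichlet(12/5, 11/3, 5/2, 8, 11)
obs 4: x=3 → posterior Dirichlet(12/5, 11/3, 5/2, 9, 11)
obs 5: x=0 → posterior Dirichlet(17/5, 11/3, 5/2, 9, 11)
obs 6: x=2 → posterior Dirichlet(17/5, 11/3, 7/2, 9, 11)
obs 7: x=4 → posterior Dirichlet(17/5, 11/3, 7/2, 9, 12)

80/797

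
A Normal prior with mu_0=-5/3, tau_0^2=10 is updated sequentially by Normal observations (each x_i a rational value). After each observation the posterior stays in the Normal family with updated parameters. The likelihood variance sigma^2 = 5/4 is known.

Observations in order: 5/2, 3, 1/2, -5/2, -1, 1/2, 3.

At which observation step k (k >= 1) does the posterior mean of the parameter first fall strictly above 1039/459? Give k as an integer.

k = 2

obs 1: x=5/2 → posterior Normal(55/27, 10/9)
obs 2: x=3 → posterior Normal(127/51, 10/17)
obs 3: x=1/2 → posterior Normal(139/75, 2/5)
obs 4: x=-5/2 → posterior Normal(79/99, 10/33)
obs 5: x=-1 → posterior Normal(55/123, 10/41)
obs 6: x=1/2 → posterior Normal(67/147, 10/49)
obs 7: x=3 → posterior Normal(139/171, 10/57)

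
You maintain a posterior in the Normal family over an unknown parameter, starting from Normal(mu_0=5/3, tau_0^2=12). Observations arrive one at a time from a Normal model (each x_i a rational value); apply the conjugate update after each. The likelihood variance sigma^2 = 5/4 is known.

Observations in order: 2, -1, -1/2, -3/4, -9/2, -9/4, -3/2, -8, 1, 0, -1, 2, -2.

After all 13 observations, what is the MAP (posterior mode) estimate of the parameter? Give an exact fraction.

-2351/1887

obs 1: x=2 → posterior Normal(313/159, 60/53)
obs 2: x=-1 → posterior Normal(169/303, 60/101)
obs 3: x=-1/2 → posterior Normal(97/447, 60/149)
obs 4: x=-3/4 → posterior Normal(-11/591, 60/197)
obs 5: x=-9/2 → posterior Normal(-659/735, 12/49)
obs 6: x=-9/4 → posterior Normal(-983/879, 60/293)
obs 7: x=-3/2 → posterior Normal(-109/93, 60/341)
obs 8: x=-8 → posterior Normal(-2351/1167, 60/389)
obs 9: x=1 → posterior Normal(-2207/1311, 60/437)
obs 10: x=0 → posterior Normal(-2207/1455, 12/97)
obs 11: x=-1 → posterior Normal(-2351/1599, 60/533)
obs 12: x=2 → posterior Normal(-2063/1743, 60/581)
obs 13: x=-2 → posterior Normal(-2351/1887, 60/629)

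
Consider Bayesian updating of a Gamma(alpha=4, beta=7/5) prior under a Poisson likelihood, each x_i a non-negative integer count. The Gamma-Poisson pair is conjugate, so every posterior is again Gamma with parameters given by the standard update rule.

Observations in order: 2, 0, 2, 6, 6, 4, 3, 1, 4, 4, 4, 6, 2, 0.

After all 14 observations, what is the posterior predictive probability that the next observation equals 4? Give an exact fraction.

139040426223728866769686339229482073804140410628145695932484366467715562089189652832599020944046875/824632282831417761170533245210034966390367561450219913135307913990395645777401741628770755956178944

obs 1: x=2 → posterior Gamma(6, 12/5)
obs 2: x=0 → posterior Gamma(6, 17/5)
obs 3: x=2 → posterior Gamma(8, 22/5)
obs 4: x=6 → posterior Gamma(14, 27/5)
obs 5: x=6 → posterior Gamma(20, 32/5)
obs 6: x=4 → posterior Gamma(24, 37/5)
obs 7: x=3 → posterior Gamma(27, 42/5)
obs 8: x=1 → posterior Gamma(28, 47/5)
obs 9: x=4 → posterior Gamma(32, 52/5)
obs 10: x=4 → posterior Gamma(36, 57/5)
obs 11: x=4 → posterior Gamma(40, 62/5)
obs 12: x=6 → posterior Gamma(46, 67/5)
obs 13: x=2 → posterior Gamma(48, 72/5)
obs 14: x=0 → posterior Gamma(48, 77/5)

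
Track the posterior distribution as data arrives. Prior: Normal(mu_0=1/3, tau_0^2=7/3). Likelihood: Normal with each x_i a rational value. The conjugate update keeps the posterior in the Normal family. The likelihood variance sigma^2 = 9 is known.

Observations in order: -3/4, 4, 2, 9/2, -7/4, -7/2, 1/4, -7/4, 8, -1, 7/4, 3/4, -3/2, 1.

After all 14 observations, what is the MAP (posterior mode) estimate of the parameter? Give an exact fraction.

93/125

obs 1: x=-3/4 → posterior Normal(15/136, 63/34)
obs 2: x=4 → posterior Normal(127/164, 63/41)
obs 3: x=2 → posterior Normal(61/64, 21/16)
obs 4: x=9/2 → posterior Normal(309/220, 63/55)
obs 5: x=-7/4 → posterior Normal(65/62, 63/62)
obs 6: x=-7/2 → posterior Normal(27/46, 21/23)
obs 7: x=1/4 → posterior Normal(169/304, 63/76)
obs 8: x=-7/4 → posterior Normal(30/83, 63/83)
obs 9: x=8 → posterior Normal(43/45, 7/10)
obs 10: x=-1 → posterior Normal(79/97, 63/97)
obs 11: x=7/4 → posterior Normal(365/416, 63/104)
obs 12: x=3/4 → posterior Normal(193/222, 21/37)
obs 13: x=-3/2 → posterior Normal(43/59, 63/118)
obs 14: x=1 → posterior Normal(93/125, 63/125)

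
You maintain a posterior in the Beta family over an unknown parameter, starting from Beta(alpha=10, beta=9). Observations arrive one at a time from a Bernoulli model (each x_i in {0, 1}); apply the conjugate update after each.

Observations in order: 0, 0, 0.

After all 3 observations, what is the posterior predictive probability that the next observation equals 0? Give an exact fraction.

obs 1: x=0 → posterior Beta(10, 10)
obs 2: x=0 → posterior Beta(10, 11)
obs 3: x=0 → posterior Beta(10, 12)

6/11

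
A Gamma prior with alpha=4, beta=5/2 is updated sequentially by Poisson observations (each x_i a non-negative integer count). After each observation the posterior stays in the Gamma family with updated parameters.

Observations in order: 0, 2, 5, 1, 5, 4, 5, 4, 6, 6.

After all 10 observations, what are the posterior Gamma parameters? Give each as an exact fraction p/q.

alpha=42, beta=25/2

obs 1: x=0 → posterior Gamma(4, 7/2)
obs 2: x=2 → posterior Gamma(6, 9/2)
obs 3: x=5 → posterior Gamma(11, 11/2)
obs 4: x=1 → posterior Gamma(12, 13/2)
obs 5: x=5 → posterior Gamma(17, 15/2)
obs 6: x=4 → posterior Gamma(21, 17/2)
obs 7: x=5 → posterior Gamma(26, 19/2)
obs 8: x=4 → posterior Gamma(30, 21/2)
obs 9: x=6 → posterior Gamma(36, 23/2)
obs 10: x=6 → posterior Gamma(42, 25/2)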